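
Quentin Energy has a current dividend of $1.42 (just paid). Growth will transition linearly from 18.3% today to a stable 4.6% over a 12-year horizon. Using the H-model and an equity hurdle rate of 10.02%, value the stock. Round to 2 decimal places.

$48.94

H-model: P₀ = D₀[(1+g_L) + H(g_S−g_L)]/(r−g_L), with H = 12/2 = 6.
P₀ = 1.42 × [(1+0.046) + 6×(0.183−0.046)] / (0.1002−0.046)
   = 1.42 × 1.8680 / 0.0542 = 48.9402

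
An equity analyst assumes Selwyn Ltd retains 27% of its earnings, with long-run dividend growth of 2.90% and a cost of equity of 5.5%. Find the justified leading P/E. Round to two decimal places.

28.08

Payout ratio b = 1 − 0.27 = 0.73.
Justified leading P/E = b/(r−g) = 0.73/(0.055−0.029) = 28.0769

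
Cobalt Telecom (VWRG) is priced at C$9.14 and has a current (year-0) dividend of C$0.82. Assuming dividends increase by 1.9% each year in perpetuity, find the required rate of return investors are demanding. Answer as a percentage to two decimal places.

Rearranging the constant-growth DDM: r = D₁/P₀ + g.
D₁ = 0.82 × (1 + 0.019) = 0.8356.
r = 0.8356 / 9.14 + 0.019 = 0.09142 + 0.019 = 0.11042

11.04%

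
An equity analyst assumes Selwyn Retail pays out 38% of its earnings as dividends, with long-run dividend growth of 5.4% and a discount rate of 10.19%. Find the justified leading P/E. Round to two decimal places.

7.93

Justified leading P/E = b/(r−g) = 0.38/(0.1019−0.054) = 7.9332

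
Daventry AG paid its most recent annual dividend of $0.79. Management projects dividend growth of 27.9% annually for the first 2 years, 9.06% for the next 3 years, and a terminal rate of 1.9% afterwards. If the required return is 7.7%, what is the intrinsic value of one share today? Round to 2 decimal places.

Three-stage DDM. Project D₁…D_5; terminal Gordon value at t=5 with g = 0.019; discount at r = 0.077.
D_1 = 1.0104
D_2 = 1.2923
D_3 = 1.4094
D_4 = 1.5371
D_5 = 1.6763
TV_5 = 1.7082/(0.077−0.019) = 29.4517
P₀ = Σ Dₜ/(1+r)ᵗ + TV_5/(1+r)^5 = 25.8049

$25.80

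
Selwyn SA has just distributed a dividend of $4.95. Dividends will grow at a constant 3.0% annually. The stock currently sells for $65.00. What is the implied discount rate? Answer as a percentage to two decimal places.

Rearranging the constant-growth DDM: r = D₁/P₀ + g.
D₁ = 4.95 × (1 + 0.03) = 5.0985.
r = 5.0985 / 65.00 + 0.03 = 0.07844 + 0.03 = 0.10844

10.84%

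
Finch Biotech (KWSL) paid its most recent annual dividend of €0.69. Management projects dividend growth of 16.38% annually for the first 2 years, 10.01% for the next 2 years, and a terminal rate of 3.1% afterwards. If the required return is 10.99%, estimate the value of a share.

Three-stage DDM. Project D₁…D_4; terminal Gordon value at t=4 with g = 0.031; discount at r = 0.1099.
D_1 = 0.8030
D_2 = 0.9346
D_3 = 1.0281
D_4 = 1.1310
TV_4 = 1.1661/(0.1099−0.031) = 14.7792
P₀ = Σ Dₜ/(1+r)ᵗ + TV_4/(1+r)^4 = 12.7184

€12.72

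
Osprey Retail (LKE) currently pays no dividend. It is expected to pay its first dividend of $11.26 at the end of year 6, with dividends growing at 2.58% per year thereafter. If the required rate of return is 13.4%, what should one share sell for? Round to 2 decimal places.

Deferred-dividend DDM. At t=5 the remaining stream is a growing perpetuity with first payment D_6 = 11.26.
V_5 = D_6/(r−g) = 11.26/(0.134−0.0258) = 104.0665
P₀ = V_5/(1+r)^5 = 104.0665/(1+0.134)^5 = 55.4940

$55.49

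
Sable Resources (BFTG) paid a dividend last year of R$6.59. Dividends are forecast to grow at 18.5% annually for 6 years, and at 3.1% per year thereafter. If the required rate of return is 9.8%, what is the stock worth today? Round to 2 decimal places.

Two-stage DDM. Project D₁…D_6 at 0.185, terminal growth 0.031, discount at r = 0.098.
D_1 = 7.8091
D_2 = 9.2538
D_3 = 10.9658
D_4 = 12.9945
D_5 = 15.3985
D_6 = 18.2472
Terminal value at t=6: TV = D_7/(r−g) = 18.8128/(0.098−0.031) = 280.7885
P₀ = 7.8091/(1+0.098)^1 + 9.2538/(1+0.098)^2 + 10.9658/(1+0.098)^3 + 12.9945/(1+0.098)^4 + 15.3985/(1+0.098)^5 + 18.2472/(1+0.098)^6 + 280.7885/(1+0.098)^6 = 212.3117

R$212.31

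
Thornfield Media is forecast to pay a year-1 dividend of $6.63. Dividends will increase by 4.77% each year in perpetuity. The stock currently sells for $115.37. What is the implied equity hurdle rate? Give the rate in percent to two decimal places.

10.52%

Rearranging the constant-growth DDM: r = D₁/P₀ + g.
r = 6.6300 / 115.37 + 0.0477 = 0.05747 + 0.0477 = 0.10517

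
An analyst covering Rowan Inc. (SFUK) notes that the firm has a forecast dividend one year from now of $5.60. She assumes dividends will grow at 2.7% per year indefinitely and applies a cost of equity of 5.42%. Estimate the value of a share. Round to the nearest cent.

$205.88

Gordon growth model: P₀ = D₁/(r − g), with D₁ = 5.60 given directly.
P₀ = 5.6000 / (0.0542 − 0.027) = 5.6000 / 0.0272 = 205.8824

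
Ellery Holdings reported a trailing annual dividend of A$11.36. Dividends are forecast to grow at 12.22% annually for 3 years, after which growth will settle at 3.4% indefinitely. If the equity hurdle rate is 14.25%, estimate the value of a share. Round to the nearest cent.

Two-stage DDM. Project D₁…D_3 at 0.1222, terminal growth 0.034, discount at r = 0.1425.
D_1 = 12.7482
D_2 = 14.3060
D_3 = 16.0542
Terminal value at t=3: TV = D_4/(r−g) = 16.6001/(0.1425−0.034) = 152.9959
P₀ = 12.7482/(1+0.1425)^1 + 14.3060/(1+0.1425)^2 + 16.0542/(1+0.1425)^3 + 152.9959/(1+0.1425)^3 = 135.4747

A$135.47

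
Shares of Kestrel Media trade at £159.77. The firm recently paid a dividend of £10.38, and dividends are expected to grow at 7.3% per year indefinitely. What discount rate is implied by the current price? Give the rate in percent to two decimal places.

14.27%

Rearranging the constant-growth DDM: r = D₁/P₀ + g.
D₁ = 10.38 × (1 + 0.073) = 11.1377.
r = 11.1377 / 159.77 + 0.073 = 0.06971 + 0.073 = 0.14271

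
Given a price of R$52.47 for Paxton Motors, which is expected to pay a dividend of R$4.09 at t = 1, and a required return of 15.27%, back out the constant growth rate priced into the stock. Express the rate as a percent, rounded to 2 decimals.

From P₀ = D₁/(r − g), the implied growth is g = r − D₁/P₀.
g = 0.1527 − 4.09/52.47 = 0.1527 − 0.07795 = 0.07475

7.48%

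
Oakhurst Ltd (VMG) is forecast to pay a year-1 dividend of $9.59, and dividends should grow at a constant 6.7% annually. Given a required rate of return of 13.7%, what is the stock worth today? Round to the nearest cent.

$137.00

Gordon growth model: P₀ = D₁/(r − g), with D₁ = 9.59 given directly.
P₀ = 9.5900 / (0.137 − 0.067) = 9.5900 / 0.07 = 137.0000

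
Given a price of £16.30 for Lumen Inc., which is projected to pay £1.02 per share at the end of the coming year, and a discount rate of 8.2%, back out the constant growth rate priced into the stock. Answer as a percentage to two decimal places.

1.94%

From P₀ = D₁/(r − g), the implied growth is g = r − D₁/P₀.
g = 0.082 − 1.02/16.30 = 0.082 − 0.06258 = 0.01942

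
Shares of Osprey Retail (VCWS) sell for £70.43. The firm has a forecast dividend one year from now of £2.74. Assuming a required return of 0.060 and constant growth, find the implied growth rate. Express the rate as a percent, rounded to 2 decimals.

2.11%

From P₀ = D₁/(r − g), the implied growth is g = r − D₁/P₀.
g = 0.06 − 2.74/70.43 = 0.06 − 0.03890 = 0.02110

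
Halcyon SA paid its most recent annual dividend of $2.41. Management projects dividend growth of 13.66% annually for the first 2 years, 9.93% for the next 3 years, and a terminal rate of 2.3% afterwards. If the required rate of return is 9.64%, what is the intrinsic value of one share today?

$49.28

Three-stage DDM. Project D₁…D_5; terminal Gordon value at t=5 with g = 0.023; discount at r = 0.0964.
D_1 = 2.7392
D_2 = 3.1134
D_3 = 3.4225
D_4 = 3.7624
D_5 = 4.1360
TV_5 = 4.2311/(0.0964−0.023) = 57.6449
P₀ = Σ Dₜ/(1+r)ᵗ + TV_5/(1+r)^5 = 49.2838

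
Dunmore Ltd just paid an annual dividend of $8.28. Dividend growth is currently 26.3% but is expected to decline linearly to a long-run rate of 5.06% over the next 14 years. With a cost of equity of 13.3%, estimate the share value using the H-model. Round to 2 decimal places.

$254.97

H-model: P₀ = D₀[(1+g_L) + H(g_S−g_L)]/(r−g_L), with H = 14/2 = 7.
P₀ = 8.28 × [(1+0.0506) + 7×(0.263−0.0506)] / (0.133−0.0506)
   = 8.28 × 2.5374 / 0.0824 = 254.9717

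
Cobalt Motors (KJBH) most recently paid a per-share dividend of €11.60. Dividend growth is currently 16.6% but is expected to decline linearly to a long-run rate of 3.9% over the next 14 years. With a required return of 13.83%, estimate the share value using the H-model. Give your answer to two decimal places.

H-model: P₀ = D₀[(1+g_L) + H(g_S−g_L)]/(r−g_L), with H = 14/2 = 7.
P₀ = 11.60 × [(1+0.039) + 7×(0.166−0.039)] / (0.1383−0.039)
   = 11.60 × 1.9280 / 0.0993 = 225.2246

€225.22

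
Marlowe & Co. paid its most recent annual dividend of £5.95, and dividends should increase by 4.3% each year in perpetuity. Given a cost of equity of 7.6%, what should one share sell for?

Gordon growth model: P₀ = D₁/(r − g). D₁ = 5.95 × (1 + 0.043) = 6.2058.
P₀ = 6.2058 / (0.076 − 0.043) = 6.2058 / 0.033 = 188.0561

£188.06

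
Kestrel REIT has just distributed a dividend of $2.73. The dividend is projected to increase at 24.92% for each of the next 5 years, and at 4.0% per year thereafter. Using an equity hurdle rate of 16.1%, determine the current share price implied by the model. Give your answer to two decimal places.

$50.93

Two-stage DDM. Project D₁…D_5 at 0.2492, terminal growth 0.04, discount at r = 0.161.
D_1 = 3.4103
D_2 = 4.2602
D_3 = 5.3218
D_4 = 6.6480
D_5 = 8.3047
Terminal value at t=5: TV = D_6/(r−g) = 8.6369/(0.161−0.04) = 71.3790
P₀ = 3.4103/(1+0.161)^1 + 4.2602/(1+0.161)^2 + 5.3218/(1+0.161)^3 + 6.6480/(1+0.161)^4 + 8.3047/(1+0.161)^5 + 71.3790/(1+0.161)^5 = 50.9329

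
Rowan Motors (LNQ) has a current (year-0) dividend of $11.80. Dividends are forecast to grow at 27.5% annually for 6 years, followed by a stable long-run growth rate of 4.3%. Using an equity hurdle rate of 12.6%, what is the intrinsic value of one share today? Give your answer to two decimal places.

Two-stage DDM. Project D₁…D_6 at 0.275, terminal growth 0.043, discount at r = 0.126.
D_1 = 15.0450
D_2 = 19.1824
D_3 = 24.4575
D_4 = 31.1833
D_5 = 39.7588
D_6 = 50.6924
Terminal value at t=6: TV = D_7/(r−g) = 52.8722/(0.126−0.043) = 637.0145
P₀ = 15.0450/(1+0.126)^1 + 19.1824/(1+0.126)^2 + 24.4575/(1+0.126)^3 + 31.1833/(1+0.126)^4 + 39.7588/(1+0.126)^5 + 50.6924/(1+0.126)^6 + 637.0145/(1+0.126)^6 = 424.4084

$424.41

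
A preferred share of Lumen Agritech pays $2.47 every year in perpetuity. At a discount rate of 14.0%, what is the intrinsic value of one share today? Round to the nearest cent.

$17.64

Zero-growth DDM (perpetuity): P₀ = D/r = 2.47 / 0.14 = 17.6429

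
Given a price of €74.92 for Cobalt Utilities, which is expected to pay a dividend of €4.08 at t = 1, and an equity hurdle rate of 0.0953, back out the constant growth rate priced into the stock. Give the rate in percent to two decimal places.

4.08%

From P₀ = D₁/(r − g), the implied growth is g = r − D₁/P₀.
g = 0.0953 − 4.08/74.92 = 0.0953 − 0.05446 = 0.04084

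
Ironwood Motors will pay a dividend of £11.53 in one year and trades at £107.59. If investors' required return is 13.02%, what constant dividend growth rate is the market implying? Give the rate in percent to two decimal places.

From P₀ = D₁/(r − g), the implied growth is g = r − D₁/P₀.
g = 0.1302 − 11.53/107.59 = 0.1302 − 0.10717 = 0.02303

2.30%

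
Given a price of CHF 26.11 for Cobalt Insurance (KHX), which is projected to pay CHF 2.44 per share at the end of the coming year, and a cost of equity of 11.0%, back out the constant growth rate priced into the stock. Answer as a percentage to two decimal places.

1.65%

From P₀ = D₁/(r − g), the implied growth is g = r − D₁/P₀.
g = 0.11 − 2.44/26.11 = 0.11 − 0.09345 = 0.01655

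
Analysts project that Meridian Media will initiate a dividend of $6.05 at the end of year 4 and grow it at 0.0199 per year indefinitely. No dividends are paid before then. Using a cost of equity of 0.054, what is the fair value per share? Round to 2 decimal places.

Deferred-dividend DDM. At t=3 the remaining stream is a growing perpetuity with first payment D_4 = 6.05.
V_3 = D_4/(r−g) = 6.05/(0.054−0.0199) = 177.4194
P₀ = V_3/(1+r)^3 = 177.4194/(1+0.054)^3 = 151.5232

$151.52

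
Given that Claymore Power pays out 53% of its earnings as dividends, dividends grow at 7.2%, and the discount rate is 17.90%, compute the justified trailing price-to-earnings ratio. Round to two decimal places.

Justified trailing P/E = b(1+g)/(r−g) = 0.53×(1+0.072)/(0.179−0.072) = 5.3099

5.31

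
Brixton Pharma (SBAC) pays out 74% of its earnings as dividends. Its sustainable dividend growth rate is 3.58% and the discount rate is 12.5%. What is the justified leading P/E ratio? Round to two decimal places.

8.30

Justified leading P/E = b/(r−g) = 0.74/(0.125−0.0358) = 8.2960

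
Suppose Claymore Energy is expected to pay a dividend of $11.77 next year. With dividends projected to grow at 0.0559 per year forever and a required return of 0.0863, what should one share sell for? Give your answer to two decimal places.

Gordon growth model: P₀ = D₁/(r − g), with D₁ = 11.77 given directly.
P₀ = 11.7700 / (0.0863 − 0.0559) = 11.7700 / 0.0304 = 387.1711

$387.17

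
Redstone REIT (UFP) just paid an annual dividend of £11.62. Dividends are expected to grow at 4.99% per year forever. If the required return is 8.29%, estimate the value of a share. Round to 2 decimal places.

Gordon growth model: P₀ = D₁/(r − g). D₁ = 11.62 × (1 + 0.0499) = 12.1998.
P₀ = 12.1998 / (0.0829 − 0.0499) = 12.1998 / 0.033 = 369.6921

£369.69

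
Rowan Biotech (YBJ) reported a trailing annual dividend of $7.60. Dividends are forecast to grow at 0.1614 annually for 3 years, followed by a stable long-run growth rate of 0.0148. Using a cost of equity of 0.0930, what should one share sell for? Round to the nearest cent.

$144.10

Two-stage DDM. Project D₁…D_3 at 0.1614, terminal growth 0.0148, discount at r = 0.093.
D_1 = 8.8266
D_2 = 10.2513
D_3 = 11.9058
Terminal value at t=3: TV = D_4/(r−g) = 12.0820/(0.093−0.0148) = 154.5015
P₀ = 8.8266/(1+0.093)^1 + 10.2513/(1+0.093)^2 + 11.9058/(1+0.093)^3 + 154.5015/(1+0.093)^3 = 144.0984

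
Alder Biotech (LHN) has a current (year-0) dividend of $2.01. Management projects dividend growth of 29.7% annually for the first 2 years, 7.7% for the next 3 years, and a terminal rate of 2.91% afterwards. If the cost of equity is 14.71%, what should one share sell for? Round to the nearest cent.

$30.19

Three-stage DDM. Project D₁…D_5; terminal Gordon value at t=5 with g = 0.0291; discount at r = 0.1471.
D_1 = 2.6070
D_2 = 3.3812
D_3 = 3.6416
D_4 = 3.9220
D_5 = 4.2240
TV_5 = 4.3469/(0.1471−0.0291) = 36.8382
P₀ = Σ Dₜ/(1+r)ᵗ + TV_5/(1+r)^5 = 30.1946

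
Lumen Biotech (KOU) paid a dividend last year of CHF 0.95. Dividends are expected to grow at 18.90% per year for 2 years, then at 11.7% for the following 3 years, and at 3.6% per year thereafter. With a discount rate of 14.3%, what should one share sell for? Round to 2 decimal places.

Three-stage DDM. Project D₁…D_5; terminal Gordon value at t=5 with g = 0.036; discount at r = 0.143.
D_1 = 1.1296
D_2 = 1.3430
D_3 = 1.5002
D_4 = 1.6757
D_5 = 1.8717
TV_5 = 1.9391/(0.143−0.036) = 18.1227
P₀ = Σ Dₜ/(1+r)ᵗ + TV_5/(1+r)^5 = 14.2515

CHF 14.25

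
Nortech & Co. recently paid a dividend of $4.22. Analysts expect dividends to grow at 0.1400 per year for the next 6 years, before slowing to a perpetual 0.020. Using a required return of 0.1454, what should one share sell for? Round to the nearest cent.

Two-stage DDM. Project D₁…D_6 at 0.14, terminal growth 0.02, discount at r = 0.1454.
D_1 = 4.8108
D_2 = 5.4843
D_3 = 6.2521
D_4 = 7.1274
D_5 = 8.1252
D_6 = 9.2628
Terminal value at t=6: TV = D_7/(r−g) = 9.4480/(0.1454−0.02) = 75.3432
P₀ = 4.8108/(1+0.1454)^1 + 5.4843/(1+0.1454)^2 + 6.2521/(1+0.1454)^3 + 7.1274/(1+0.1454)^4 + 8.1252/(1+0.1454)^5 + 9.2628/(1+0.1454)^6 + 75.3432/(1+0.1454)^6 = 58.2712

$58.27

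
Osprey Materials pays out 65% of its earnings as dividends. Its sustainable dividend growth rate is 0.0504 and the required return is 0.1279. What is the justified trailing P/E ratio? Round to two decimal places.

Justified trailing P/E = b(1+g)/(r−g) = 0.65×(1+0.0504)/(0.1279−0.0504) = 8.8098

8.81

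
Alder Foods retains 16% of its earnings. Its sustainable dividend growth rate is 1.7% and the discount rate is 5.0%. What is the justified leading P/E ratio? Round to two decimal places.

25.45

Payout ratio b = 1 − 0.16 = 0.84.
Justified leading P/E = b/(r−g) = 0.84/(0.05−0.017) = 25.4545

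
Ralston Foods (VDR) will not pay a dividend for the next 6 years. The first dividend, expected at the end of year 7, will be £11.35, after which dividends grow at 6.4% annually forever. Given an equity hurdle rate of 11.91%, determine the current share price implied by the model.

£104.87

Deferred-dividend DDM. At t=6 the remaining stream is a growing perpetuity with first payment D_7 = 11.35.
V_6 = D_7/(r−g) = 11.35/(0.1191−0.064) = 205.9891
P₀ = V_6/(1+r)^6 = 205.9891/(1+0.1191)^6 = 104.8651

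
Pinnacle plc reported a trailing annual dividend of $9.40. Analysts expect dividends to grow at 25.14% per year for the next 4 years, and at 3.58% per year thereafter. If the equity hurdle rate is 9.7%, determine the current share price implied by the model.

Two-stage DDM. Project D₁…D_4 at 0.2514, terminal growth 0.0358, discount at r = 0.097.
D_1 = 11.7632
D_2 = 14.7204
D_3 = 18.4211
D_4 = 23.0522
Terminal value at t=4: TV = D_5/(r−g) = 23.8775/(0.097−0.0358) = 390.1548
P₀ = 11.7632/(1+0.097)^1 + 14.7204/(1+0.097)^2 + 18.4211/(1+0.097)^3 + 23.0522/(1+0.097)^4 + 390.1548/(1+0.097)^4 = 322.2351

$322.24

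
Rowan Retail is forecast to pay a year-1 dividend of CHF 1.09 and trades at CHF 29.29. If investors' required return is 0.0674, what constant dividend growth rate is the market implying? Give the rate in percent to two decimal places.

From P₀ = D₁/(r − g), the implied growth is g = r − D₁/P₀.
g = 0.0674 − 1.09/29.29 = 0.0674 − 0.03721 = 0.03019

3.02%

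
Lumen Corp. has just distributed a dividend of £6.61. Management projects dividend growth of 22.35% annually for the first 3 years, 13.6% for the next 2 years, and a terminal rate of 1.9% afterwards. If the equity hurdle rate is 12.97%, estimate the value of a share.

£118.40

Three-stage DDM. Project D₁…D_5; terminal Gordon value at t=5 with g = 0.019; discount at r = 0.1297.
D_1 = 8.0873
D_2 = 9.8949
D_3 = 12.1064
D_4 = 13.7528
D_5 = 15.6232
TV_5 = 15.9200/(0.1297−0.019) = 143.8125
P₀ = Σ Dₜ/(1+r)ᵗ + TV_5/(1+r)^5 = 118.4032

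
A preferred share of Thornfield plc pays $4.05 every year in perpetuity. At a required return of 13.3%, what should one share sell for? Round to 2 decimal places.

$30.45

Zero-growth DDM (perpetuity): P₀ = D/r = 4.05 / 0.133 = 30.4511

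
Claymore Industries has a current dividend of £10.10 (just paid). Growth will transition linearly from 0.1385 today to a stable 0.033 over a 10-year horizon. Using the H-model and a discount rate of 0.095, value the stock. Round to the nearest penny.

H-model: P₀ = D₀[(1+g_L) + H(g_S−g_L)]/(r−g_L), with H = 10/2 = 5.
P₀ = 10.10 × [(1+0.033) + 5×(0.1385−0.033)] / (0.095−0.033)
   = 10.10 × 1.5605 / 0.062 = 254.2105

£254.21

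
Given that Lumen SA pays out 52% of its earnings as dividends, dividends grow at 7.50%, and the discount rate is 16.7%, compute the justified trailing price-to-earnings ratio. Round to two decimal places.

Justified trailing P/E = b(1+g)/(r−g) = 0.52×(1+0.075)/(0.167−0.075) = 6.0761

6.08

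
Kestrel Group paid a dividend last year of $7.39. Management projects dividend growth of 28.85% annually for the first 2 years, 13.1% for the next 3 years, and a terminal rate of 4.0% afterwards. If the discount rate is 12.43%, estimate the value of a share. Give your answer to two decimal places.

$169.54

Three-stage DDM. Project D₁…D_5; terminal Gordon value at t=5 with g = 0.04; discount at r = 0.1243.
D_1 = 9.5220
D_2 = 12.2691
D_3 = 13.8764
D_4 = 15.6942
D_5 = 17.7501
TV_5 = 18.4601/(0.1243−0.04) = 218.9812
P₀ = Σ Dₜ/(1+r)ᵗ + TV_5/(1+r)^5 = 169.5403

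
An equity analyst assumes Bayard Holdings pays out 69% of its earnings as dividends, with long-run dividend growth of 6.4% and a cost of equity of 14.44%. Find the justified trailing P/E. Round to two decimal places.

9.13

Justified trailing P/E = b(1+g)/(r−g) = 0.69×(1+0.064)/(0.1444−0.064) = 9.1313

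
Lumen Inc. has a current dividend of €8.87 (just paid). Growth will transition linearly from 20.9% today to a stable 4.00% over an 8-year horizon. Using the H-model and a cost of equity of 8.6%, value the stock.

€330.89

H-model: P₀ = D₀[(1+g_L) + H(g_S−g_L)]/(r−g_L), with H = 8/2 = 4.
P₀ = 8.87 × [(1+0.04) + 4×(0.209−0.04)] / (0.086−0.04)
   = 8.87 × 1.7160 / 0.046 = 330.8896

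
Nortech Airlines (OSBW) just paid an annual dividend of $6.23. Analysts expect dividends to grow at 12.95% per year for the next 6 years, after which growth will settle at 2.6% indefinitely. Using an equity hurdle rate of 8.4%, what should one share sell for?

$184.31

Two-stage DDM. Project D₁…D_6 at 0.1295, terminal growth 0.026, discount at r = 0.084.
D_1 = 7.0368
D_2 = 7.9480
D_3 = 8.9773
D_4 = 10.1399
D_5 = 11.4530
D_6 = 12.9362
Terminal value at t=6: TV = D_7/(r−g) = 13.2725/(0.084−0.026) = 228.8363
P₀ = 7.0368/(1+0.084)^1 + 7.9480/(1+0.084)^2 + 8.9773/(1+0.084)^3 + 10.1399/(1+0.084)^4 + 11.4530/(1+0.084)^5 + 12.9362/(1+0.084)^6 + 228.8363/(1+0.084)^6 = 184.3144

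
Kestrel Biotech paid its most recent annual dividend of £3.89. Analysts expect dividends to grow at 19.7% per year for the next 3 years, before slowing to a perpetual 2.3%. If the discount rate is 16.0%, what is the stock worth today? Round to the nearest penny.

Two-stage DDM. Project D₁…D_3 at 0.197, terminal growth 0.023, discount at r = 0.16.
D_1 = 4.6563
D_2 = 5.5736
D_3 = 6.6716
Terminal value at t=3: TV = D_4/(r−g) = 6.8251/(0.16−0.023) = 49.8181
P₀ = 4.6563/(1+0.16)^1 + 5.5736/(1+0.16)^2 + 6.6716/(1+0.16)^3 + 49.8181/(1+0.16)^3 = 44.3468

£44.35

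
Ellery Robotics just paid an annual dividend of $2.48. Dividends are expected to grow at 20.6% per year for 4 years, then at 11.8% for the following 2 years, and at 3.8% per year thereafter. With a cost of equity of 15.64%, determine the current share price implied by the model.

Three-stage DDM. Project D₁…D_6; terminal Gordon value at t=6 with g = 0.038; discount at r = 0.1564.
D_1 = 2.9909
D_2 = 3.6070
D_3 = 4.3500
D_4 = 5.2462
D_5 = 5.8652
D_6 = 6.5573
TV_6 = 6.8065/(0.1564−0.038) = 57.4871
P₀ = Σ Dₜ/(1+r)ᵗ + TV_6/(1+r)^6 = 40.6479

$40.65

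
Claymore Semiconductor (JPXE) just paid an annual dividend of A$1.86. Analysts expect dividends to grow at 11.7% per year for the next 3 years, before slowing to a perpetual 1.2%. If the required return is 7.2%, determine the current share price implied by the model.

Two-stage DDM. Project D₁…D_3 at 0.117, terminal growth 0.012, discount at r = 0.072.
D_1 = 2.0776
D_2 = 2.3207
D_3 = 2.5922
Terminal value at t=3: TV = D_4/(r−g) = 2.6233/(0.072−0.012) = 43.7222
P₀ = 2.0776/(1+0.072)^1 + 2.3207/(1+0.072)^2 + 2.5922/(1+0.072)^3 + 43.7222/(1+0.072)^3 = 41.5526

A$41.55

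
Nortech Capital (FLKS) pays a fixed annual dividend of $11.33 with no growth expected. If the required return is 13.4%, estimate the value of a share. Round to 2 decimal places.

Zero-growth DDM (perpetuity): P₀ = D/r = 11.33 / 0.134 = 84.5522

$84.55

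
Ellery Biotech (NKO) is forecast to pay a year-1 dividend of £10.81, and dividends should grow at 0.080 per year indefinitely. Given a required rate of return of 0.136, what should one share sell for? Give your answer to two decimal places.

Gordon growth model: P₀ = D₁/(r − g), with D₁ = 10.81 given directly.
P₀ = 10.8100 / (0.136 − 0.08) = 10.8100 / 0.056 = 193.0357

£193.04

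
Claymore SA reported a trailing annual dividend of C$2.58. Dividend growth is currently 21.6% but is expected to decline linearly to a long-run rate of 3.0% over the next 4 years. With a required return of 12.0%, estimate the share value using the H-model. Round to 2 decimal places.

C$40.19

H-model: P₀ = D₀[(1+g_L) + H(g_S−g_L)]/(r−g_L), with H = 4/2 = 2.
P₀ = 2.58 × [(1+0.03) + 2×(0.216−0.03)] / (0.12−0.03)
   = 2.58 × 1.4020 / 0.09 = 40.1907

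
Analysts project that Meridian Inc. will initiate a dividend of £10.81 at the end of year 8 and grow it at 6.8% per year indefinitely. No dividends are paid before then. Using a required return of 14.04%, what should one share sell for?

Deferred-dividend DDM. At t=7 the remaining stream is a growing perpetuity with first payment D_8 = 10.81.
V_7 = D_8/(r−g) = 10.81/(0.1404−0.068) = 149.3094
P₀ = V_7/(1+r)^7 = 149.3094/(1+0.1404)^7 = 59.5233

£59.52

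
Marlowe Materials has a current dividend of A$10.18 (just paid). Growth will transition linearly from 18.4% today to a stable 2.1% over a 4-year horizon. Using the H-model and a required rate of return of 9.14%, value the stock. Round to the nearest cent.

A$194.78

H-model: P₀ = D₀[(1+g_L) + H(g_S−g_L)]/(r−g_L), with H = 4/2 = 2.
P₀ = 10.18 × [(1+0.021) + 2×(0.184−0.021)] / (0.0914−0.021)
   = 10.18 × 1.3470 / 0.0704 = 194.7793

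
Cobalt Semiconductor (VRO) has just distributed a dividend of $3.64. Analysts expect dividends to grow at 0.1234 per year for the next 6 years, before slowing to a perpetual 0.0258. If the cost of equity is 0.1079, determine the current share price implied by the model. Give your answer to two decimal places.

Two-stage DDM. Project D₁…D_6 at 0.1234, terminal growth 0.0258, discount at r = 0.1079.
D_1 = 4.0892
D_2 = 4.5938
D_3 = 5.1607
D_4 = 5.7975
D_5 = 6.5129
D_6 = 7.3166
Terminal value at t=6: TV = D_7/(r−g) = 7.5053/(0.1079−0.0258) = 91.4171
P₀ = 4.0892/(1+0.1079)^1 + 4.5938/(1+0.1079)^2 + 5.1607/(1+0.1079)^3 + 5.7975/(1+0.1079)^4 + 6.5129/(1+0.1079)^5 + 7.3166/(1+0.1079)^6 + 91.4171/(1+0.1079)^6 = 72.3685

$72.37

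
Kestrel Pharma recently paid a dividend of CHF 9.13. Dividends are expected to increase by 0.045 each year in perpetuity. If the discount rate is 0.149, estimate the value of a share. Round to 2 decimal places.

CHF 91.74

Gordon growth model: P₀ = D₁/(r − g). D₁ = 9.13 × (1 + 0.045) = 9.5409.
P₀ = 9.5409 / (0.149 − 0.045) = 9.5409 / 0.104 = 91.7389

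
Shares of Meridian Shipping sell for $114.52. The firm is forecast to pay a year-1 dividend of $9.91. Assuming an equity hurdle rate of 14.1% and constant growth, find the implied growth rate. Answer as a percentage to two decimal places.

From P₀ = D₁/(r − g), the implied growth is g = r − D₁/P₀.
g = 0.141 − 9.91/114.52 = 0.141 − 0.08654 = 0.05446

5.45%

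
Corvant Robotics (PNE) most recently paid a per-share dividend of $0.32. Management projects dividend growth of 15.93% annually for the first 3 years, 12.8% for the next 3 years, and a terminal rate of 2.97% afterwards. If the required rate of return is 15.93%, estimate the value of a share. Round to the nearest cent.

$4.21

Three-stage DDM. Project D₁…D_6; terminal Gordon value at t=6 with g = 0.0297; discount at r = 0.1593.
D_1 = 0.3710
D_2 = 0.4301
D_3 = 0.4986
D_4 = 0.5624
D_5 = 0.6344
D_6 = 0.7156
TV_6 = 0.7368/(0.1593−0.0297) = 5.6855
P₀ = Σ Dₜ/(1+r)ᵗ + TV_6/(1+r)^6 = 4.2111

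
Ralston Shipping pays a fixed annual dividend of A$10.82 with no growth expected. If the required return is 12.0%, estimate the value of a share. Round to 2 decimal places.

A$90.17

Zero-growth DDM (perpetuity): P₀ = D/r = 10.82 / 0.12 = 90.1667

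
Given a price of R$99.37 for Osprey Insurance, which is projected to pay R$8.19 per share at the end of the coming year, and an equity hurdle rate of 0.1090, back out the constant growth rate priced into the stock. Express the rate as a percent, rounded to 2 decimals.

2.66%

From P₀ = D₁/(r − g), the implied growth is g = r − D₁/P₀.
g = 0.109 − 8.19/99.37 = 0.109 − 0.08242 = 0.02658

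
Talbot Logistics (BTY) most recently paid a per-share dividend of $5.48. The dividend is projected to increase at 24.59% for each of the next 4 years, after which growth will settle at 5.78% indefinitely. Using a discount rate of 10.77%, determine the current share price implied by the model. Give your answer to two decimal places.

$215.59

Two-stage DDM. Project D₁…D_4 at 0.2459, terminal growth 0.0578, discount at r = 0.1077.
D_1 = 6.8275
D_2 = 8.5064
D_3 = 10.5982
D_4 = 13.2042
Terminal value at t=4: TV = D_5/(r−g) = 13.9674/(0.1077−0.0578) = 279.9086
P₀ = 6.8275/(1+0.1077)^1 + 8.5064/(1+0.1077)^2 + 10.5982/(1+0.1077)^3 + 13.2042/(1+0.1077)^4 + 279.9086/(1+0.1077)^4 = 215.5852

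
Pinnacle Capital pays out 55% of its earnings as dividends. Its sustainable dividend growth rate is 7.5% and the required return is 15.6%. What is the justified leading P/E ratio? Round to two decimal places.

6.79

Justified leading P/E = b/(r−g) = 0.55/(0.156−0.075) = 6.7901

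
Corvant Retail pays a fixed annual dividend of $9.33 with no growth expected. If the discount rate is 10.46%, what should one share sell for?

Zero-growth DDM (perpetuity): P₀ = D/r = 9.33 / 0.1046 = 89.1969

$89.20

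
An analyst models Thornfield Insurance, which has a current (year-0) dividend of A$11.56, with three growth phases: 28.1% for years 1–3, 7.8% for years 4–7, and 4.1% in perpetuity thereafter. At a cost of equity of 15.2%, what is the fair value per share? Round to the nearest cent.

A$211.34

Three-stage DDM. Project D₁…D_7; terminal Gordon value at t=7 with g = 0.041; discount at r = 0.152.
D_1 = 14.8084
D_2 = 18.9695
D_3 = 24.2999
D_4 = 26.1953
D_5 = 28.2386
D_6 = 30.4412
D_7 = 32.8156
TV_7 = 34.1610/(0.152−0.041) = 307.7571
P₀ = Σ Dₜ/(1+r)ᵗ + TV_7/(1+r)^7 = 211.3446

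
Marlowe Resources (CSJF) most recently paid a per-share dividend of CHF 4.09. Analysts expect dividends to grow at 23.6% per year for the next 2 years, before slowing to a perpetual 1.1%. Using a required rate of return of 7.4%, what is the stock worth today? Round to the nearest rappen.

CHF 97.05

Two-stage DDM. Project D₁…D_2 at 0.236, terminal growth 0.011, discount at r = 0.074.
D_1 = 5.0552
D_2 = 6.2483
Terminal value at t=2: TV = D_3/(r−g) = 6.3170/(0.074−0.011) = 100.2700
P₀ = 5.0552/(1+0.074)^1 + 6.2483/(1+0.074)^2 + 100.2700/(1+0.074)^2 = 97.0524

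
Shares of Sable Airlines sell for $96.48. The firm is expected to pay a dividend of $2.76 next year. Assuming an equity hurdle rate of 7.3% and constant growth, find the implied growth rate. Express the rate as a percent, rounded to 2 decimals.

4.44%

From P₀ = D₁/(r − g), the implied growth is g = r − D₁/P₀.
g = 0.073 − 2.76/96.48 = 0.073 − 0.02861 = 0.04439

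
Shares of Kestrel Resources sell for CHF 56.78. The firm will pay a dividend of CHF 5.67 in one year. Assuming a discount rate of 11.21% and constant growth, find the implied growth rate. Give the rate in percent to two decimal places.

From P₀ = D₁/(r − g), the implied growth is g = r − D₁/P₀.
g = 0.1121 − 5.67/56.78 = 0.1121 − 0.09986 = 0.01224

1.22%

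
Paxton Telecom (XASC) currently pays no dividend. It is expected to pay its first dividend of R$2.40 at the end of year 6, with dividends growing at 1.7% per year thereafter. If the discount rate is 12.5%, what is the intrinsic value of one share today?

Deferred-dividend DDM. At t=5 the remaining stream is a growing perpetuity with first payment D_6 = 2.40.
V_5 = D_6/(r−g) = 2.40/(0.125−0.017) = 22.2222
P₀ = V_5/(1+r)^5 = 22.2222/(1+0.125)^5 = 12.3318

R$12.33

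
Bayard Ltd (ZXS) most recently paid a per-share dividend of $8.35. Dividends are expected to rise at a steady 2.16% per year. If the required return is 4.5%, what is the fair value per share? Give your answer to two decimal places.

Gordon growth model: P₀ = D₁/(r − g). D₁ = 8.35 × (1 + 0.0216) = 8.5304.
P₀ = 8.5304 / (0.045 − 0.0216) = 8.5304 / 0.0234 = 364.5453

$364.55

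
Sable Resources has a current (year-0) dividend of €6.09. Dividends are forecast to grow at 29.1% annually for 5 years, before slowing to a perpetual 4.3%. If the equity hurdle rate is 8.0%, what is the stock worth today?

€472.68

Two-stage DDM. Project D₁…D_5 at 0.291, terminal growth 0.043, discount at r = 0.08.
D_1 = 7.8622
D_2 = 10.1501
D_3 = 13.1038
D_4 = 16.9170
D_5 = 21.8398
Terminal value at t=5: TV = D_6/(r−g) = 22.7789/(0.08−0.043) = 615.6460
P₀ = 7.8622/(1+0.08)^1 + 10.1501/(1+0.08)^2 + 13.1038/(1+0.08)^3 + 16.9170/(1+0.08)^4 + 21.8398/(1+0.08)^5 + 615.6460/(1+0.08)^5 = 472.6807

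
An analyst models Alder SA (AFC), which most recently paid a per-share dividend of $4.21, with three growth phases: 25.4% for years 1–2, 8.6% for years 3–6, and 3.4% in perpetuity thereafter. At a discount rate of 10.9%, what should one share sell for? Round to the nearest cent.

Three-stage DDM. Project D₁…D_6; terminal Gordon value at t=6 with g = 0.034; discount at r = 0.109.
D_1 = 5.2793
D_2 = 6.6203
D_3 = 7.1896
D_4 = 7.8079
D_5 = 8.4794
D_6 = 9.2087
TV_6 = 9.5218/(0.109−0.034) = 126.9567
P₀ = Σ Dₜ/(1+r)ᵗ + TV_6/(1+r)^6 = 98.8257

$98.83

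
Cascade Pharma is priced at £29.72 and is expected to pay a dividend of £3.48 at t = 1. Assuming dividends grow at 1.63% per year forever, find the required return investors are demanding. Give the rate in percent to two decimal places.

Rearranging the constant-growth DDM: r = D₁/P₀ + g.
r = 3.4800 / 29.72 + 0.0163 = 0.11709 + 0.0163 = 0.13339

13.34%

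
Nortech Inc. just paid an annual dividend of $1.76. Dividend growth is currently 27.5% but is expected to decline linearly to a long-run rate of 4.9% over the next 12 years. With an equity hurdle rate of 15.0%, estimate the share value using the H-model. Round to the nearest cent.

$41.91

H-model: P₀ = D₀[(1+g_L) + H(g_S−g_L)]/(r−g_L), with H = 12/2 = 6.
P₀ = 1.76 × [(1+0.049) + 6×(0.275−0.049)] / (0.15−0.049)
   = 1.76 × 2.4050 / 0.101 = 41.9089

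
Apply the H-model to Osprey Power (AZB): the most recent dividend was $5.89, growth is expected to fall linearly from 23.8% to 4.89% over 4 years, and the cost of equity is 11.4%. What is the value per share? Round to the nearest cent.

H-model: P₀ = D₀[(1+g_L) + H(g_S−g_L)]/(r−g_L), with H = 4/2 = 2.
P₀ = 5.89 × [(1+0.0489) + 2×(0.238−0.0489)] / (0.114−0.0489)
   = 5.89 × 1.4271 / 0.0651 = 129.1186

$129.12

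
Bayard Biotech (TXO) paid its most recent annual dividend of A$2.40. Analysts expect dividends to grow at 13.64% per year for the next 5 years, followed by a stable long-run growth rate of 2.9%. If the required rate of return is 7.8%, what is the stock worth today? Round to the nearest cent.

A$79.71

Two-stage DDM. Project D₁…D_5 at 0.1364, terminal growth 0.029, discount at r = 0.078.
D_1 = 2.7274
D_2 = 3.0994
D_3 = 3.5221
D_4 = 4.0025
D_5 = 4.5485
Terminal value at t=5: TV = D_6/(r−g) = 4.6804/(0.078−0.029) = 95.5183
P₀ = 2.7274/(1+0.078)^1 + 3.0994/(1+0.078)^2 + 3.5221/(1+0.078)^3 + 4.0025/(1+0.078)^4 + 4.5485/(1+0.078)^5 + 95.5183/(1+0.078)^5 = 79.7104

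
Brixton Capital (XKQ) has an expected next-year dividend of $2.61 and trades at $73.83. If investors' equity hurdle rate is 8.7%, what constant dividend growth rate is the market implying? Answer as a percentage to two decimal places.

From P₀ = D₁/(r − g), the implied growth is g = r − D₁/P₀.
g = 0.087 − 2.61/73.83 = 0.087 − 0.03535 = 0.05165

5.16%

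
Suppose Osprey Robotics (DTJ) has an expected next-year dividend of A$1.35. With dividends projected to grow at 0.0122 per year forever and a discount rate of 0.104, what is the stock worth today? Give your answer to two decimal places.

Gordon growth model: P₀ = D₁/(r − g), with D₁ = 1.35 given directly.
P₀ = 1.3500 / (0.104 − 0.0122) = 1.3500 / 0.0918 = 14.7059

A$14.71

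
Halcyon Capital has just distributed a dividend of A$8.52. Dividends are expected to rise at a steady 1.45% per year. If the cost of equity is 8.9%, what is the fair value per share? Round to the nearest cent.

A$116.02

Gordon growth model: P₀ = D₁/(r − g). D₁ = 8.52 × (1 + 0.0145) = 8.6435.
P₀ = 8.6435 / (0.089 − 0.0145) = 8.6435 / 0.0745 = 116.0207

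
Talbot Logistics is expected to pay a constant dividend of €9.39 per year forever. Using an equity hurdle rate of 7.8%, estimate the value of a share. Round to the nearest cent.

€120.38

Zero-growth DDM (perpetuity): P₀ = D/r = 9.39 / 0.078 = 120.3846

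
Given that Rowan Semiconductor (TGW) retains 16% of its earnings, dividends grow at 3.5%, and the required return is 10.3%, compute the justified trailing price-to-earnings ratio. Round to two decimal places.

12.79

Payout ratio b = 1 − 0.16 = 0.84.
Justified trailing P/E = b(1+g)/(r−g) = 0.84×(1+0.035)/(0.103−0.035) = 12.7853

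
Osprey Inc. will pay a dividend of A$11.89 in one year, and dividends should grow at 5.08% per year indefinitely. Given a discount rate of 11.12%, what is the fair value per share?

Gordon growth model: P₀ = D₁/(r − g), with D₁ = 11.89 given directly.
P₀ = 11.8900 / (0.1112 − 0.0508) = 11.8900 / 0.0604 = 196.8543

A$196.85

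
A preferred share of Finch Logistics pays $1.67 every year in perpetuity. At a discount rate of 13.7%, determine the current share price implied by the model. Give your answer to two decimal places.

$12.19

Zero-growth DDM (perpetuity): P₀ = D/r = 1.67 / 0.137 = 12.1898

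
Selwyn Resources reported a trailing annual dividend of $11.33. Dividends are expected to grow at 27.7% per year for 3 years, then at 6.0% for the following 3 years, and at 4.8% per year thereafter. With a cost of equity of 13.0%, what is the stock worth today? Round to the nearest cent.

Three-stage DDM. Project D₁…D_6; terminal Gordon value at t=6 with g = 0.048; discount at r = 0.13.
D_1 = 14.4684
D_2 = 18.4762
D_3 = 23.5941
D_4 = 25.0097
D_5 = 26.5103
D_6 = 28.1009
TV_6 = 29.4497/(0.13−0.048) = 359.1432
P₀ = Σ Dₜ/(1+r)ᵗ + TV_6/(1+r)^6 = 259.3535

$259.35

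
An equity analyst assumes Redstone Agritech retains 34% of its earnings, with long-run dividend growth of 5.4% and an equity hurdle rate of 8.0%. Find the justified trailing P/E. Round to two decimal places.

26.76

Payout ratio b = 1 − 0.34 = 0.66.
Justified trailing P/E = b(1+g)/(r−g) = 0.66×(1+0.054)/(0.08−0.054) = 26.7554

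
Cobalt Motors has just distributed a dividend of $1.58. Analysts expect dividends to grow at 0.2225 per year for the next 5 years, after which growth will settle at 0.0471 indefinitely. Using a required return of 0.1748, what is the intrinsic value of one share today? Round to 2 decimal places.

$24.72

Two-stage DDM. Project D₁…D_5 at 0.2225, terminal growth 0.0471, discount at r = 0.1748.
D_1 = 1.9315
D_2 = 2.3613
D_3 = 2.8867
D_4 = 3.5290
D_5 = 4.3142
Terminal value at t=5: TV = D_6/(r−g) = 4.5174/(0.1748−0.0471) = 35.3752
P₀ = 1.9315/(1+0.1748)^1 + 2.3613/(1+0.1748)^2 + 2.8867/(1+0.1748)^3 + 3.5290/(1+0.1748)^4 + 4.3142/(1+0.1748)^5 + 35.3752/(1+0.1748)^5 = 24.7241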